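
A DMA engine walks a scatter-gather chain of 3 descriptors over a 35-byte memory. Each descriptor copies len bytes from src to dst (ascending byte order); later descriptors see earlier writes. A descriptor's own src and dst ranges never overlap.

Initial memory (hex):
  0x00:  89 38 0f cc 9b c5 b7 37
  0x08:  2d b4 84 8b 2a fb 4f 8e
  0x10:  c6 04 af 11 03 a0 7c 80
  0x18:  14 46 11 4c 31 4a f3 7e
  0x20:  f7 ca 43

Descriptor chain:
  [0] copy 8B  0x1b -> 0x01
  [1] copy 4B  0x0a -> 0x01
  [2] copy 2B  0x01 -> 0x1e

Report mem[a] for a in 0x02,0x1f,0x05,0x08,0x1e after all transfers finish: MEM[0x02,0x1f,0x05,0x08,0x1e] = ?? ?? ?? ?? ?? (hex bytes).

D0: mem[0x01..0x08] <- [4c 31 4a f3 7e f7 ca 43]
D1: mem[0x01..0x04] <- [84 8b 2a fb]
D2: mem[0x1e..0x1f] <- [84 8b]
query mem[0x02]=0x8b, mem[0x1f]=0x8b, mem[0x05]=0x7e, mem[0x08]=0x43, mem[0x1e]=0x84

MEM[0x02,0x1f,0x05,0x08,0x1e] = 8b 8b 7e 43 84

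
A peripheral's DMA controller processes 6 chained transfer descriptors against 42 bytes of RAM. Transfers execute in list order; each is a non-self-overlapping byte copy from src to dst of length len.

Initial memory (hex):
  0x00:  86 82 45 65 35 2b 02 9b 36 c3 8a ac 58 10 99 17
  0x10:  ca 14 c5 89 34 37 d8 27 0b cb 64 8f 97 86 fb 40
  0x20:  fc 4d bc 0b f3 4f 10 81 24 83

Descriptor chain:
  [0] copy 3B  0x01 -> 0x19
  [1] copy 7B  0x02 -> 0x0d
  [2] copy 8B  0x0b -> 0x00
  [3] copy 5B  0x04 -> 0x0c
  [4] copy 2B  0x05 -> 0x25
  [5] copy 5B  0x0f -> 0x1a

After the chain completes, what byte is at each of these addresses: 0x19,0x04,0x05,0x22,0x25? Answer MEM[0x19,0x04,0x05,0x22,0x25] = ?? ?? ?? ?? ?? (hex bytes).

D0: mem[0x19..0x1b] <- [82 45 65]
D1: mem[0x0d..0x13] <- [45 65 35 2b 02 9b 36]
D2: mem[0x00..0x07] <- [ac 58 45 65 35 2b 02 9b]
D3: mem[0x0c..0x10] <- [35 2b 02 9b 36]
D4: mem[0x25..0x26] <- [2b 02]
D5: mem[0x1a..0x1e] <- [9b 36 02 9b 36]
query mem[0x19]=0x82, mem[0x04]=0x35, mem[0x05]=0x2b, mem[0x22]=0xbc, mem[0x25]=0x2b

MEM[0x19,0x04,0x05,0x22,0x25] = 82 35 2b bc 2b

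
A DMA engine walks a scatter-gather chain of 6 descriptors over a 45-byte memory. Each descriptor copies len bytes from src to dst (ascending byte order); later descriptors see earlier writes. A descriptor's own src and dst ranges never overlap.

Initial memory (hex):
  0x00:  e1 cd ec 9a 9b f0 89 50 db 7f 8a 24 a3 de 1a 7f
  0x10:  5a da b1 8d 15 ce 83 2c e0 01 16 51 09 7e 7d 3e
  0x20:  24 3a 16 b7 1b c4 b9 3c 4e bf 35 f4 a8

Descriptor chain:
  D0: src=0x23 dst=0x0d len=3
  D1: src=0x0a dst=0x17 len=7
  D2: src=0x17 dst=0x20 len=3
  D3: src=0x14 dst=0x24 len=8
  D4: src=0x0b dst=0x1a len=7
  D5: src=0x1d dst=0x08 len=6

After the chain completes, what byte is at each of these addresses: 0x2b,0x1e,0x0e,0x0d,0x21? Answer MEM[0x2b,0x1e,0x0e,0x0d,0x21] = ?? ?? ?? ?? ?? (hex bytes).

MEM[0x2b,0x1e,0x0e,0x0d,0x21] = 1b c4 1b a3 24

  after D0: wrote 3B at 0x0d = b71bc4
  after D1: wrote 7B at 0x17 = 8a24a3b71bc45a
  after D2: wrote 3B at 0x20 = 8a24a3
  after D3: wrote 8B at 0x24 = 15ce838a24a3b71b
  after D4: wrote 7B at 0x1a = 24a3b71bc45ada
  after D5: wrote 6B at 0x08 = 1bc45ada24a3
query mem[0x2b]=0x1b, mem[0x1e]=0xc4, mem[0x0e]=0x1b, mem[0x0d]=0xa3, mem[0x21]=0x24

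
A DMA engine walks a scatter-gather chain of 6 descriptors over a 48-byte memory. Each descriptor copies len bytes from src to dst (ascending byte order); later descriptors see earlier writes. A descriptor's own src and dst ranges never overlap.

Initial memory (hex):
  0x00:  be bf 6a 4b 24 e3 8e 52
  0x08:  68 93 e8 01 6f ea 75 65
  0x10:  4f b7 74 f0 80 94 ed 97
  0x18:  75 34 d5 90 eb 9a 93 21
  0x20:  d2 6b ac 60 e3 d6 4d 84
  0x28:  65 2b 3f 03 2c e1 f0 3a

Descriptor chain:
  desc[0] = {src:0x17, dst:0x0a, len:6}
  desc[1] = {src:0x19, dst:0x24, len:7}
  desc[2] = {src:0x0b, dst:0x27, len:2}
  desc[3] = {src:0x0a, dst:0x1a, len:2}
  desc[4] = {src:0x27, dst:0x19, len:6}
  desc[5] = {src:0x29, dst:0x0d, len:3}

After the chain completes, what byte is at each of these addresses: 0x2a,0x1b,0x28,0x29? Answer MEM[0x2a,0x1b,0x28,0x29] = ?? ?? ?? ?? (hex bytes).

MEM[0x2a,0x1b,0x28,0x29] = 21 93 34 93

D0: mem[0x0a..0x0f] <- [97 75 34 d5 90 eb]
D1: mem[0x24..0x2a] <- [34 d5 90 eb 9a 93 21]
D2: mem[0x27..0x28] <- [75 34]
D3: mem[0x1a..0x1b] <- [97 75]
D4: mem[0x19..0x1e] <- [75 34 93 21 03 2c]
D5: mem[0x0d..0x0f] <- [93 21 03]
query mem[0x2a]=0x21, mem[0x1b]=0x93, mem[0x28]=0x34, mem[0x29]=0x93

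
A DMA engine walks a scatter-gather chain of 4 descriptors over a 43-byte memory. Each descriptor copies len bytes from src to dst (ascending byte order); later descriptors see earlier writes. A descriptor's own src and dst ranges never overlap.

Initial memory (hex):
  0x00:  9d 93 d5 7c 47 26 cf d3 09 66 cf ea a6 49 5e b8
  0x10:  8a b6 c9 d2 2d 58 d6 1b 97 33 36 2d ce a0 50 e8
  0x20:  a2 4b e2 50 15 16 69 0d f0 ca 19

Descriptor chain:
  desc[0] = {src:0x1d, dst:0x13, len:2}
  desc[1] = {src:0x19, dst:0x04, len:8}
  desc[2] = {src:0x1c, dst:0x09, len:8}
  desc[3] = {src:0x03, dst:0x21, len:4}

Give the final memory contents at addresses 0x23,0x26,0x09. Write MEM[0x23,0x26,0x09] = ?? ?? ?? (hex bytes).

MEM[0x23,0x26,0x09] = 36 69 ce

  after D0: wrote 2B at 0x13 = a050
  after D1: wrote 8B at 0x04 = 33362dcea050e8a2
  after D2: wrote 8B at 0x09 = cea050e8a24be250
  after D3: wrote 4B at 0x21 = 7c33362d
query mem[0x23]=0x36, mem[0x26]=0x69, mem[0x09]=0xce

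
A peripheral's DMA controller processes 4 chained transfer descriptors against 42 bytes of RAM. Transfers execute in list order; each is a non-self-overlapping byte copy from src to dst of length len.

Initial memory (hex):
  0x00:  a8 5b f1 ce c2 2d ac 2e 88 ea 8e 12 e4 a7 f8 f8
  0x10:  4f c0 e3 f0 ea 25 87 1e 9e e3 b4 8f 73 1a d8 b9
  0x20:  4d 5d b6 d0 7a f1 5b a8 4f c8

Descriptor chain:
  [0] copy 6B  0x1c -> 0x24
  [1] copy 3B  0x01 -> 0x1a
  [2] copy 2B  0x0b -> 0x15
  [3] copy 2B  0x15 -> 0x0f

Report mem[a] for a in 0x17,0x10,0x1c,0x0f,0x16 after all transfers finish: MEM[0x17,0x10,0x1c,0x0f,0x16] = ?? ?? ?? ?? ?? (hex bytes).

  after D0: wrote 6B at 0x24 = 731ad8b94d5d
  after D1: wrote 3B at 0x1a = 5bf1ce
  after D2: wrote 2B at 0x15 = 12e4
  after D3: wrote 2B at 0x0f = 12e4
query mem[0x17]=0x1e, mem[0x10]=0xe4, mem[0x1c]=0xce, mem[0x0f]=0x12, mem[0x16]=0xe4

MEM[0x17,0x10,0x1c,0x0f,0x16] = 1e e4 ce 12 e4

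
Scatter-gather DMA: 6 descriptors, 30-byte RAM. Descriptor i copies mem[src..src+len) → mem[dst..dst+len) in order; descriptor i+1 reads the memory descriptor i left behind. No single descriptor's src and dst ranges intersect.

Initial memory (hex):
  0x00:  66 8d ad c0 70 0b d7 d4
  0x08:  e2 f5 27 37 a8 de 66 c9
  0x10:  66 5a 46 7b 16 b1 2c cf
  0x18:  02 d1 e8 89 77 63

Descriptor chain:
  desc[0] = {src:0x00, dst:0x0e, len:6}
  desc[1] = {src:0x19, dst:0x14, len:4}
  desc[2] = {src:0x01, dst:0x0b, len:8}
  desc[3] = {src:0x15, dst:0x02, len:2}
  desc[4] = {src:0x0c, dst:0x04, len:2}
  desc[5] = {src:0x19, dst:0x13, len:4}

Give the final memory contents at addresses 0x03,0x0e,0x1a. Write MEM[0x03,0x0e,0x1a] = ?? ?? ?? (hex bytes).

MEM[0x03,0x0e,0x1a] = 89 70 e8

[0] 0x00->0x0e len=6 : 66 8d ad c0 70 0b
[1] 0x19->0x14 len=4 : d1 e8 89 77
[2] 0x01->0x0b len=8 : 8d ad c0 70 0b d7 d4 e2
[3] 0x15->0x02 len=2 : e8 89
[4] 0x0c->0x04 len=2 : ad c0
[5] 0x19->0x13 len=4 : d1 e8 89 77
query mem[0x03]=0x89, mem[0x0e]=0x70, mem[0x1a]=0xe8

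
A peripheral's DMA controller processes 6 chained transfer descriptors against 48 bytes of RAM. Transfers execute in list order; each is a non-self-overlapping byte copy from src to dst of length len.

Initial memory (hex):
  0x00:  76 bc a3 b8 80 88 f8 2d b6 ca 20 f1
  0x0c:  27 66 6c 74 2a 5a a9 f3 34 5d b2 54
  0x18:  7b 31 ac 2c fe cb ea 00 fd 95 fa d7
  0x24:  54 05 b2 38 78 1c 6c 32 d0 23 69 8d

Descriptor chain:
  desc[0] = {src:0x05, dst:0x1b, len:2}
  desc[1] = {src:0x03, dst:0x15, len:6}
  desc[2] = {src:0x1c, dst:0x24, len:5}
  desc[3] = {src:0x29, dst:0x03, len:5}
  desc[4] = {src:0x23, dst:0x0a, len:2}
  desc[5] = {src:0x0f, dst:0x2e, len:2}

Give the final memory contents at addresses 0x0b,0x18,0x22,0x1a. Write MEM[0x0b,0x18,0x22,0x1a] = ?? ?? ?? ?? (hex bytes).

  after D0: wrote 2B at 0x1b = 88f8
  after D1: wrote 6B at 0x15 = b88088f82db6
  after D2: wrote 5B at 0x24 = f8cbea00fd
  after D3: wrote 5B at 0x03 = 1c6c32d023
  after D4: wrote 2B at 0x0a = d7f8
  after D5: wrote 2B at 0x2e = 742a
query mem[0x0b]=0xf8, mem[0x18]=0xf8, mem[0x22]=0xfa, mem[0x1a]=0xb6

MEM[0x0b,0x18,0x22,0x1a] = f8 f8 fa b6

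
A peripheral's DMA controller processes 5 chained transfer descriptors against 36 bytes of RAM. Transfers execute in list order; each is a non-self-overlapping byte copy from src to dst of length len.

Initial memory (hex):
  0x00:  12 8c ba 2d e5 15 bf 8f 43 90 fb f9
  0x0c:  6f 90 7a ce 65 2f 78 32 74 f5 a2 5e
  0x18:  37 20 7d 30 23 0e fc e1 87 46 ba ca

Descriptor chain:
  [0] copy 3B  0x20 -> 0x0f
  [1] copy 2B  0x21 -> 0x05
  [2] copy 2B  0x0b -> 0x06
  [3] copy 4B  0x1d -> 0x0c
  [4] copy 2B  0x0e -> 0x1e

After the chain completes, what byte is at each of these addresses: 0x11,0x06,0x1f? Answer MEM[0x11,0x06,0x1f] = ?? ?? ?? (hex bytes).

[0] 0x20->0x0f len=3 : 87 46 ba
[1] 0x21->0x05 len=2 : 46 ba
[2] 0x0b->0x06 len=2 : f9 6f
[3] 0x1d->0x0c len=4 : 0e fc e1 87
[4] 0x0e->0x1e len=2 : e1 87
query mem[0x11]=0xba, mem[0x06]=0xf9, mem[0x1f]=0x87

MEM[0x11,0x06,0x1f] = ba f9 87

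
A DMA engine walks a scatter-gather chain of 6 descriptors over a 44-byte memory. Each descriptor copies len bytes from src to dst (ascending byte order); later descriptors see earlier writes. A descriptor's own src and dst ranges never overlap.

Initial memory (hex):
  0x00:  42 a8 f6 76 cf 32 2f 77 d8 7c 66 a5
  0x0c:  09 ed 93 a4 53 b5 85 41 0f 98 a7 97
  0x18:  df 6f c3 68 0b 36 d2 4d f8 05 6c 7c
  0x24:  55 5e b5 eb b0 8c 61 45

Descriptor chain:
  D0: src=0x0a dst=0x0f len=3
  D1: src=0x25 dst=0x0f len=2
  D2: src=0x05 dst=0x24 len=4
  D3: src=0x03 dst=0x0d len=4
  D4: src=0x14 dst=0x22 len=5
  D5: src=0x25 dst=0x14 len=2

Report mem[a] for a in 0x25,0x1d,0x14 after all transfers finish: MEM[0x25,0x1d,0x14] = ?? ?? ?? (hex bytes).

MEM[0x25,0x1d,0x14] = 97 36 97

D0: mem[0x0f..0x11] <- [66 a5 09]
D1: mem[0x0f..0x10] <- [5e b5]
D2: mem[0x24..0x27] <- [32 2f 77 d8]
D3: mem[0x0d..0x10] <- [76 cf 32 2f]
D4: mem[0x22..0x26] <- [0f 98 a7 97 df]
D5: mem[0x14..0x15] <- [97 df]
query mem[0x25]=0x97, mem[0x1d]=0x36, mem[0x14]=0x97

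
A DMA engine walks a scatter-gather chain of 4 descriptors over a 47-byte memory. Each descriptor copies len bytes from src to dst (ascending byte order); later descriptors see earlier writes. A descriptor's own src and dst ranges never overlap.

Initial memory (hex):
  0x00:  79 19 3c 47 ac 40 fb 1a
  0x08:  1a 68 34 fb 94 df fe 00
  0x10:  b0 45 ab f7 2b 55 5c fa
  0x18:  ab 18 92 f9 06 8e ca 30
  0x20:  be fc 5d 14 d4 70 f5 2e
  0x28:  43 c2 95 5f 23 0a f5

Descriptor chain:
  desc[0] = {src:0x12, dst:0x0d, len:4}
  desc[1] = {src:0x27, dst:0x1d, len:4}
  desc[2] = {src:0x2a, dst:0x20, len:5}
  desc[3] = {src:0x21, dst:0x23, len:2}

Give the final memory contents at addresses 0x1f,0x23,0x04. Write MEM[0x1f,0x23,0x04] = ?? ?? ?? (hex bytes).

#0 dst[0x0d+4] := {0xab,0xf7,0x2b,0x55}
#1 dst[0x1d+4] := {0x2e,0x43,0xc2,0x95}
#2 dst[0x20+5] := {0x95,0x5f,0x23,0x0a,0xf5}
#3 dst[0x23+2] := {0x5f,0x23}
query mem[0x1f]=0xc2, mem[0x23]=0x5f, mem[0x04]=0xac

MEM[0x1f,0x23,0x04] = c2 5f ac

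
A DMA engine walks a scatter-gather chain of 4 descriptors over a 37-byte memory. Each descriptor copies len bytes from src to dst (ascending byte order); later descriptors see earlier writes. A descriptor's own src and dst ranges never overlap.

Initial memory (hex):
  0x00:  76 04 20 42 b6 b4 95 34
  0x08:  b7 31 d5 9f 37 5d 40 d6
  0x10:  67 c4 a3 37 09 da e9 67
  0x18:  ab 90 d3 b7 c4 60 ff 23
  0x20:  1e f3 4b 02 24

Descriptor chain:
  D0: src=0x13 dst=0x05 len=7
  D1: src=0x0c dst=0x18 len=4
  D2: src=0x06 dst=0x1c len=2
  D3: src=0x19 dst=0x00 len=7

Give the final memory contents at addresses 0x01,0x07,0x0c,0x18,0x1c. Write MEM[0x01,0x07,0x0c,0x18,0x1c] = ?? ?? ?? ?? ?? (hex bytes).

[0] 0x13->0x05 len=7 : 37 09 da e9 67 ab 90
[1] 0x0c->0x18 len=4 : 37 5d 40 d6
[2] 0x06->0x1c len=2 : 09 da
[3] 0x19->0x00 len=7 : 5d 40 d6 09 da ff 23
query mem[0x01]=0x40, mem[0x07]=0xda, mem[0x0c]=0x37, mem[0x18]=0x37, mem[0x1c]=0x09

MEM[0x01,0x07,0x0c,0x18,0x1c] = 40 da 37 37 09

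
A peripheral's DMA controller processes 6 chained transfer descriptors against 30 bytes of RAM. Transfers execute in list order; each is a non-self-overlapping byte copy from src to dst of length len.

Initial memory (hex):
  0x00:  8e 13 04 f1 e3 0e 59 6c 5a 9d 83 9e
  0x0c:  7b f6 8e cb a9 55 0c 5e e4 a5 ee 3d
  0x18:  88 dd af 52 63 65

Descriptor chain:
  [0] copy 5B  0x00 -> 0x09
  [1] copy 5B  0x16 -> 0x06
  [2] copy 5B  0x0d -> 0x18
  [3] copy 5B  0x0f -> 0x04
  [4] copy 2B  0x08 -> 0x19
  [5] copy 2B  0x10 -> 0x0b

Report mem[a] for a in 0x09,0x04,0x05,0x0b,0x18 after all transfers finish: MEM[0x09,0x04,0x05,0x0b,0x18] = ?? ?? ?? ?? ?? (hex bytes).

MEM[0x09,0x04,0x05,0x0b,0x18] = dd cb a9 a9 e3

[0] 0x00->0x09 len=5 : 8e 13 04 f1 e3
[1] 0x16->0x06 len=5 : ee 3d 88 dd af
[2] 0x0d->0x18 len=5 : e3 8e cb a9 55
[3] 0x0f->0x04 len=5 : cb a9 55 0c 5e
[4] 0x08->0x19 len=2 : 5e dd
[5] 0x10->0x0b len=2 : a9 55
query mem[0x09]=0xdd, mem[0x04]=0xcb, mem[0x05]=0xa9, mem[0x0b]=0xa9, mem[0x18]=0xe3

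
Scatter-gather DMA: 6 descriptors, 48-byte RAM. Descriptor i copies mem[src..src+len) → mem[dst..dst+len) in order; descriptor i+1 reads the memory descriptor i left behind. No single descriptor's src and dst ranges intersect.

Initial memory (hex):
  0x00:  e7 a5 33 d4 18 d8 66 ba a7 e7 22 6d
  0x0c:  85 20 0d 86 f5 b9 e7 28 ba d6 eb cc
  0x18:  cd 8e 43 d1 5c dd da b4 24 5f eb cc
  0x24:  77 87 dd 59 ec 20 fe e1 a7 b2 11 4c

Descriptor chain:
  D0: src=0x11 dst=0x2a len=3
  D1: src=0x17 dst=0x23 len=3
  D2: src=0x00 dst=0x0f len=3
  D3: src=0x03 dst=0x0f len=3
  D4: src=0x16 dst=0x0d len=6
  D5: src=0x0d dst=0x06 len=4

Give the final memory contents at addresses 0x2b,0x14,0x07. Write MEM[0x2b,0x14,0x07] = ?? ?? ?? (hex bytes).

MEM[0x2b,0x14,0x07] = e7 ba cc

[0] 0x11->0x2a len=3 : b9 e7 28
[1] 0x17->0x23 len=3 : cc cd 8e
[2] 0x00->0x0f len=3 : e7 a5 33
[3] 0x03->0x0f len=3 : d4 18 d8
[4] 0x16->0x0d len=6 : eb cc cd 8e 43 d1
[5] 0x0d->0x06 len=4 : eb cc cd 8e
query mem[0x2b]=0xe7, mem[0x14]=0xba, mem[0x07]=0xcc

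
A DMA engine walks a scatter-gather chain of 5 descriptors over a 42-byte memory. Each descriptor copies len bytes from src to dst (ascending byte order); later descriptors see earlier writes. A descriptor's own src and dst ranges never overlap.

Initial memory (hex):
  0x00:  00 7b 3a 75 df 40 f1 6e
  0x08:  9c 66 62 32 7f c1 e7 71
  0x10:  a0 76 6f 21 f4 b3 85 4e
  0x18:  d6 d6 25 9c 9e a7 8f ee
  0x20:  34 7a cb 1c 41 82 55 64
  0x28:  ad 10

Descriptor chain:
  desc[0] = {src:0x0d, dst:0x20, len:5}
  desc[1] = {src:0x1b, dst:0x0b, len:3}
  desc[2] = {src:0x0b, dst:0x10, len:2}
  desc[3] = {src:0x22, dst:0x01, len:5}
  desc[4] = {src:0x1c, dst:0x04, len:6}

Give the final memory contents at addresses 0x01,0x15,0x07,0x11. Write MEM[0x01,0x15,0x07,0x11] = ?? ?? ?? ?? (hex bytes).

D0: mem[0x20..0x24] <- [c1 e7 71 a0 76]
D1: mem[0x0b..0x0d] <- [9c 9e a7]
D2: mem[0x10..0x11] <- [9c 9e]
D3: mem[0x01..0x05] <- [71 a0 76 82 55]
D4: mem[0x04..0x09] <- [9e a7 8f ee c1 e7]
query mem[0x01]=0x71, mem[0x15]=0xb3, mem[0x07]=0xee, mem[0x11]=0x9e

MEM[0x01,0x15,0x07,0x11] = 71 b3 ee 9e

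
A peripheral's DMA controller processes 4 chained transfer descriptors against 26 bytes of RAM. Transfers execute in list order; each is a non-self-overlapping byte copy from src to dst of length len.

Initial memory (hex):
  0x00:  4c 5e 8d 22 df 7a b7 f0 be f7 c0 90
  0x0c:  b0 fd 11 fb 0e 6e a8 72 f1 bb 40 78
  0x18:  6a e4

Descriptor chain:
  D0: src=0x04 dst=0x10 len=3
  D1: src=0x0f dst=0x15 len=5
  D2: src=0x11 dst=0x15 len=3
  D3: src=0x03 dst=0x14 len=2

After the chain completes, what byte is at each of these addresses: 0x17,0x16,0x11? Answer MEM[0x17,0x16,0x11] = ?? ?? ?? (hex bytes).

MEM[0x17,0x16,0x11] = 72 b7 7a

#0 dst[0x10+3] := {0xdf,0x7a,0xb7}
#1 dst[0x15+5] := {0xfb,0xdf,0x7a,0xb7,0x72}
#2 dst[0x15+3] := {0x7a,0xb7,0x72}
#3 dst[0x14+2] := {0x22,0xdf}
query mem[0x17]=0x72, mem[0x16]=0xb7, mem[0x11]=0x7a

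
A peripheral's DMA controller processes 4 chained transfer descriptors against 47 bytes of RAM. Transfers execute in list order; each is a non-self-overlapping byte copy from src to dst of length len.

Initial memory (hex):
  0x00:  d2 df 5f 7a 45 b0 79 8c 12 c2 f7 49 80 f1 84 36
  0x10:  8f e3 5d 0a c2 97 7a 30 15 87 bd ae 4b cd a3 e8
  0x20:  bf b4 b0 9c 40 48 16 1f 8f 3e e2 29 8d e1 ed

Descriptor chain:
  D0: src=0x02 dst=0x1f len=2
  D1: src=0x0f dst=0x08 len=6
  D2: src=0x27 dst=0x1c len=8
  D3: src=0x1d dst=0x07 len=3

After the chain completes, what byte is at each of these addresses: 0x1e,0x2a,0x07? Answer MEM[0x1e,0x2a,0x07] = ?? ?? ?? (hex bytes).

MEM[0x1e,0x2a,0x07] = 3e e2 8f

[0] 0x02->0x1f len=2 : 5f 7a
[1] 0x0f->0x08 len=6 : 36 8f e3 5d 0a c2
[2] 0x27->0x1c len=8 : 1f 8f 3e e2 29 8d e1 ed
[3] 0x1d->0x07 len=3 : 8f 3e e2
query mem[0x1e]=0x3e, mem[0x2a]=0xe2, mem[0x07]=0x8f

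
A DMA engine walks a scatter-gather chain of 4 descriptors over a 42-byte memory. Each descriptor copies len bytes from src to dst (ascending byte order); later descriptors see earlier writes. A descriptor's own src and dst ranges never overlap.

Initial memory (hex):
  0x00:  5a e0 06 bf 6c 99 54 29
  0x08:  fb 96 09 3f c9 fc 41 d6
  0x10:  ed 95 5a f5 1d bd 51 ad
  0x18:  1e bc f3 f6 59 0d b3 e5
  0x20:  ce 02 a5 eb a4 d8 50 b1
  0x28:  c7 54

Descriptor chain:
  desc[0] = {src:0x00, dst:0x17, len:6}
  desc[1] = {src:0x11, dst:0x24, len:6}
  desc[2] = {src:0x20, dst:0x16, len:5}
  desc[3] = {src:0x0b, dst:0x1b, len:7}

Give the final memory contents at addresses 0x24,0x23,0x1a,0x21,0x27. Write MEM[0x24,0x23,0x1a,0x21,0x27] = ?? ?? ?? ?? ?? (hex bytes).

#0 dst[0x17+6] := {0x5a,0xe0,0x06,0xbf,0x6c,0x99}
#1 dst[0x24+6] := {0x95,0x5a,0xf5,0x1d,0xbd,0x51}
#2 dst[0x16+5] := {0xce,0x02,0xa5,0xeb,0x95}
#3 dst[0x1b+7] := {0x3f,0xc9,0xfc,0x41,0xd6,0xed,0x95}
query mem[0x24]=0x95, mem[0x23]=0xeb, mem[0x1a]=0x95, mem[0x21]=0x95, mem[0x27]=0x1d

MEM[0x24,0x23,0x1a,0x21,0x27] = 95 eb 95 95 1d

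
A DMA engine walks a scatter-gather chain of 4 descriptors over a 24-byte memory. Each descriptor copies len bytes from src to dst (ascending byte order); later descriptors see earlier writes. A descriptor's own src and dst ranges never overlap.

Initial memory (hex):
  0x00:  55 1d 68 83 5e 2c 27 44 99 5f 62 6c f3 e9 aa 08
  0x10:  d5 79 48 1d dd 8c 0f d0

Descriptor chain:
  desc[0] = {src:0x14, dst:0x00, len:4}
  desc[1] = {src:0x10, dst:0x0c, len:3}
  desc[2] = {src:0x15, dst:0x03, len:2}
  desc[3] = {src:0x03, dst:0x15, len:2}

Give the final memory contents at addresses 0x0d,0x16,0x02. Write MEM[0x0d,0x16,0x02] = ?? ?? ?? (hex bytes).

MEM[0x0d,0x16,0x02] = 79 0f 0f

#0 dst[0x00+4] := {0xdd,0x8c,0x0f,0xd0}
#1 dst[0x0c+3] := {0xd5,0x79,0x48}
#2 dst[0x03+2] := {0x8c,0x0f}
#3 dst[0x15+2] := {0x8c,0x0f}
query mem[0x0d]=0x79, mem[0x16]=0x0f, mem[0x02]=0x0f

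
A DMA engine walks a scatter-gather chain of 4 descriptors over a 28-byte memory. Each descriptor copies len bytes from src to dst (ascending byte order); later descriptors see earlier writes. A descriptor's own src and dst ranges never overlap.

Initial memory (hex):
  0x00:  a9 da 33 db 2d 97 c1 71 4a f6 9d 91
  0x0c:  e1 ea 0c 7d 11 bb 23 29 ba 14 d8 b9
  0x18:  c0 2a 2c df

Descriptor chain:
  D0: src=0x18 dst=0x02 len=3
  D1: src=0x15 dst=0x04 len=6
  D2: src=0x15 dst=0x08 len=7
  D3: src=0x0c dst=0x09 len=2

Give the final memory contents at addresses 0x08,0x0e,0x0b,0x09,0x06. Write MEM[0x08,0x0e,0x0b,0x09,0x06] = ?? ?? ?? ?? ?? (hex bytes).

#0 dst[0x02+3] := {0xc0,0x2a,0x2c}
#1 dst[0x04+6] := {0x14,0xd8,0xb9,0xc0,0x2a,0x2c}
#2 dst[0x08+7] := {0x14,0xd8,0xb9,0xc0,0x2a,0x2c,0xdf}
#3 dst[0x09+2] := {0x2a,0x2c}
query mem[0x08]=0x14, mem[0x0e]=0xdf, mem[0x0b]=0xc0, mem[0x09]=0x2a, mem[0x06]=0xb9

MEM[0x08,0x0e,0x0b,0x09,0x06] = 14 df c0 2a b9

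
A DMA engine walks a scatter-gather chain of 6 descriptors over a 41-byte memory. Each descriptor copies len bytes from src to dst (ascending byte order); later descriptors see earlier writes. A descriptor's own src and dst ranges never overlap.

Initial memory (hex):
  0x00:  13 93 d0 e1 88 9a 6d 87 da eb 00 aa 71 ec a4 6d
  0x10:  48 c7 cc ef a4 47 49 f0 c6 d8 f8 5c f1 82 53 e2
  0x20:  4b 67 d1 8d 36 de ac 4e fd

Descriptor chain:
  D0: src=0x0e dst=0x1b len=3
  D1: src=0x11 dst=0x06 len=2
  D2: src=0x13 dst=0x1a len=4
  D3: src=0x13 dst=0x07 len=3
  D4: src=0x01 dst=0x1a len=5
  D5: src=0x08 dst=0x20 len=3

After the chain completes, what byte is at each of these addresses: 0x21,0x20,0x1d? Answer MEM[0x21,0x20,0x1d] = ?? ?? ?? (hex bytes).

  after D0: wrote 3B at 0x1b = a46d48
  after D1: wrote 2B at 0x06 = c7cc
  after D2: wrote 4B at 0x1a = efa44749
  after D3: wrote 3B at 0x07 = efa447
  after D4: wrote 5B at 0x1a = 93d0e1889a
  after D5: wrote 3B at 0x20 = a44700
query mem[0x21]=0x47, mem[0x20]=0xa4, mem[0x1d]=0x88

MEM[0x21,0x20,0x1d] = 47 a4 88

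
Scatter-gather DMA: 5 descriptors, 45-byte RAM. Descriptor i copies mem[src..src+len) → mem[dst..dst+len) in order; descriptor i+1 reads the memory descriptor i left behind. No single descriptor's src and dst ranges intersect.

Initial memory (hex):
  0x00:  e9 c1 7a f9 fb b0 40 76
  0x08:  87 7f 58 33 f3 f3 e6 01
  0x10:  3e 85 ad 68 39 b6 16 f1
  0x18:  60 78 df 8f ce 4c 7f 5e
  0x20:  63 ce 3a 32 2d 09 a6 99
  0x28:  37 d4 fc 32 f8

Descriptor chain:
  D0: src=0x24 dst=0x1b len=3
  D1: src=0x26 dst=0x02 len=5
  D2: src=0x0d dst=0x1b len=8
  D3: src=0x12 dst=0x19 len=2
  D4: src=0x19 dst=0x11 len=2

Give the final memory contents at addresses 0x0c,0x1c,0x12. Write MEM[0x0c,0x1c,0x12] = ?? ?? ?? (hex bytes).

MEM[0x0c,0x1c,0x12] = f3 e6 68

#0 dst[0x1b+3] := {0x2d,0x09,0xa6}
#1 dst[0x02+5] := {0xa6,0x99,0x37,0xd4,0xfc}
#2 dst[0x1b+8] := {0xf3,0xe6,0x01,0x3e,0x85,0xad,0x68,0x39}
#3 dst[0x19+2] := {0xad,0x68}
#4 dst[0x11+2] := {0xad,0x68}
query mem[0x0c]=0xf3, mem[0x1c]=0xe6, mem[0x12]=0x68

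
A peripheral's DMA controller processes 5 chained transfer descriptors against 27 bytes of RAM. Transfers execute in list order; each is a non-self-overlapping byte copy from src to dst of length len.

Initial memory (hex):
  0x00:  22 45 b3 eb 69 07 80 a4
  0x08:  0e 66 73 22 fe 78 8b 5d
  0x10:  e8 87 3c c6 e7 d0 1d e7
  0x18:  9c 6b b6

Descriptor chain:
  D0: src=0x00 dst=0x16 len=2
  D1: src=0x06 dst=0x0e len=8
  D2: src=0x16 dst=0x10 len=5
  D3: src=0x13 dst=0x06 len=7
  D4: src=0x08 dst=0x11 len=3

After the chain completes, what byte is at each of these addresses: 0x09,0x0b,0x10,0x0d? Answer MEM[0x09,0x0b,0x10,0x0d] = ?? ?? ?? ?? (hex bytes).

  after D0: wrote 2B at 0x16 = 2245
  after D1: wrote 8B at 0x0e = 80a40e667322fe78
  after D2: wrote 5B at 0x10 = 22459c6bb6
  after D3: wrote 7B at 0x06 = 6bb67822459c6b
  after D4: wrote 3B at 0x11 = 782245
query mem[0x09]=0x22, mem[0x0b]=0x9c, mem[0x10]=0x22, mem[0x0d]=0x78

MEM[0x09,0x0b,0x10,0x0d] = 22 9c 22 78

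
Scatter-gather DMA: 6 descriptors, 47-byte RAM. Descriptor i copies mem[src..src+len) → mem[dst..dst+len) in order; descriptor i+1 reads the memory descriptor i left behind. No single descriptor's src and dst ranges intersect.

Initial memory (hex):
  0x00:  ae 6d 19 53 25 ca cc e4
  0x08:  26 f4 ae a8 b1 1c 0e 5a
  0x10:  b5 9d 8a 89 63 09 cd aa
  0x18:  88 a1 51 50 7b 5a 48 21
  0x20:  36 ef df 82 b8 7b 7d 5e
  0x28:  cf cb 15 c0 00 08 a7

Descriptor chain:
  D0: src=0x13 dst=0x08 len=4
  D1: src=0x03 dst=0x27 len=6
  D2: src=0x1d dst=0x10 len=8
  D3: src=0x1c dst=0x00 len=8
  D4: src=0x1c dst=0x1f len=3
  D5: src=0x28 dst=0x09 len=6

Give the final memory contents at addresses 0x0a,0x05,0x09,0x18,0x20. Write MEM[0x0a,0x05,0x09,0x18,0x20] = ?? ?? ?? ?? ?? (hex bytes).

[0] 0x13->0x08 len=4 : 89 63 09 cd
[1] 0x03->0x27 len=6 : 53 25 ca cc e4 89
[2] 0x1d->0x10 len=8 : 5a 48 21 36 ef df 82 b8
[3] 0x1c->0x00 len=8 : 7b 5a 48 21 36 ef df 82
[4] 0x1c->0x1f len=3 : 7b 5a 48
[5] 0x28->0x09 len=6 : 25 ca cc e4 89 08
query mem[0x0a]=0xca, mem[0x05]=0xef, mem[0x09]=0x25, mem[0x18]=0x88, mem[0x20]=0x5a

MEM[0x0a,0x05,0x09,0x18,0x20] = ca ef 25 88 5a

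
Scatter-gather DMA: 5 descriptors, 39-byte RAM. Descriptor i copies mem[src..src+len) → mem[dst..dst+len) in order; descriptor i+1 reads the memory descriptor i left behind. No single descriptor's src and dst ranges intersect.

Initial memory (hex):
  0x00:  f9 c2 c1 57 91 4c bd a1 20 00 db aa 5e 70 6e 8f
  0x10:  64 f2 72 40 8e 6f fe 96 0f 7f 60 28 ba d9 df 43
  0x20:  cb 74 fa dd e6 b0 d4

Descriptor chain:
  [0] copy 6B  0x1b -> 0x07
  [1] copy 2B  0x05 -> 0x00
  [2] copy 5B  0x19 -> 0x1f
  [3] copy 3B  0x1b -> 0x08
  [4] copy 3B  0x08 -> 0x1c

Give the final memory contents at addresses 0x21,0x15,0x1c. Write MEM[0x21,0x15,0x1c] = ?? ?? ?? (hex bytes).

MEM[0x21,0x15,0x1c] = 28 6f 28

#0 dst[0x07+6] := {0x28,0xba,0xd9,0xdf,0x43,0xcb}
#1 dst[0x00+2] := {0x4c,0xbd}
#2 dst[0x1f+5] := {0x7f,0x60,0x28,0xba,0xd9}
#3 dst[0x08+3] := {0x28,0xba,0xd9}
#4 dst[0x1c+3] := {0x28,0xba,0xd9}
query mem[0x21]=0x28, mem[0x15]=0x6f, mem[0x1c]=0x28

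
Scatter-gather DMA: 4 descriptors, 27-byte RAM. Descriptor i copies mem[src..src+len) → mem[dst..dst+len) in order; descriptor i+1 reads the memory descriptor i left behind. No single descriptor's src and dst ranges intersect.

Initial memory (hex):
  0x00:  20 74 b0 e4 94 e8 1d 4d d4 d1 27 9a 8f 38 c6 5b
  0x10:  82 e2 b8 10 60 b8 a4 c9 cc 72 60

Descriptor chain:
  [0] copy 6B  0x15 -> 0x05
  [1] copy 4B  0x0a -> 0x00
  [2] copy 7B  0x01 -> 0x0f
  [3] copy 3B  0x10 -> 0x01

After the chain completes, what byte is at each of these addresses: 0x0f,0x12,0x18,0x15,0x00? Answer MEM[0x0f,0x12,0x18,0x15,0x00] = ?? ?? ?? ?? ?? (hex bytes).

MEM[0x0f,0x12,0x18,0x15,0x00] = 9a 94 cc c9 60

D0: mem[0x05..0x0a] <- [b8 a4 c9 cc 72 60]
D1: mem[0x00..0x03] <- [60 9a 8f 38]
D2: mem[0x0f..0x15] <- [9a 8f 38 94 b8 a4 c9]
D3: mem[0x01..0x03] <- [8f 38 94]
query mem[0x0f]=0x9a, mem[0x12]=0x94, mem[0x18]=0xcc, mem[0x15]=0xc9, mem[0x00]=0x60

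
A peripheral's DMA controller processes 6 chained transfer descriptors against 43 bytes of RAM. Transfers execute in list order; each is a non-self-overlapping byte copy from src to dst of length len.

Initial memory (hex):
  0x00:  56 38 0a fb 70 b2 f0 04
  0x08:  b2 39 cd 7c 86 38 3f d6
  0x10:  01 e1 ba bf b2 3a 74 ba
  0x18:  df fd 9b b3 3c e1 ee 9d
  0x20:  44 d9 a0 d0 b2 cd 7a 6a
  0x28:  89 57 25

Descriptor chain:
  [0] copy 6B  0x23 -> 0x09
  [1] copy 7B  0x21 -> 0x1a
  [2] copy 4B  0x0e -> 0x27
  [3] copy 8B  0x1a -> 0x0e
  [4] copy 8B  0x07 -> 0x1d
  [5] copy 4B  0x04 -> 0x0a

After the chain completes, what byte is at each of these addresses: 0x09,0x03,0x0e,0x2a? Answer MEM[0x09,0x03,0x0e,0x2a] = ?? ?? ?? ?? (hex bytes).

  after D0: wrote 6B at 0x09 = d0b2cd7a6a89
  after D1: wrote 7B at 0x1a = d9a0d0b2cd7a6a
  after D2: wrote 4B at 0x27 = 89d601e1
  after D3: wrote 8B at 0x0e = d9a0d0b2cd7a6ad9
  after D4: wrote 8B at 0x1d = 04b2d0b2cd7a6ad9
  after D5: wrote 4B at 0x0a = 70b2f004
query mem[0x09]=0xd0, mem[0x03]=0xfb, mem[0x0e]=0xd9, mem[0x2a]=0xe1

MEM[0x09,0x03,0x0e,0x2a] = d0 fb d9 e1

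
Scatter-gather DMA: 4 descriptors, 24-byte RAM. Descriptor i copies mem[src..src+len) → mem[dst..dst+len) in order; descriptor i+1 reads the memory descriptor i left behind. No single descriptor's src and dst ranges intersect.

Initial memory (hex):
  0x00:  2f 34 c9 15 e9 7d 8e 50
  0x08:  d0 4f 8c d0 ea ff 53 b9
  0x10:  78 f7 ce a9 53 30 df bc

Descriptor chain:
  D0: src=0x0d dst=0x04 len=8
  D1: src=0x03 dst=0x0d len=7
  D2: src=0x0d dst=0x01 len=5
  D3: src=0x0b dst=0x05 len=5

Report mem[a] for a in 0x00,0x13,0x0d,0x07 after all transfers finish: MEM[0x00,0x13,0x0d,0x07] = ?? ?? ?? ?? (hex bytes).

#0 dst[0x04+8] := {0xff,0x53,0xb9,0x78,0xf7,0xce,0xa9,0x53}
#1 dst[0x0d+7] := {0x15,0xff,0x53,0xb9,0x78,0xf7,0xce}
#2 dst[0x01+5] := {0x15,0xff,0x53,0xb9,0x78}
#3 dst[0x05+5] := {0x53,0xea,0x15,0xff,0x53}
query mem[0x00]=0x2f, mem[0x13]=0xce, mem[0x0d]=0x15, mem[0x07]=0x15

MEM[0x00,0x13,0x0d,0x07] = 2f ce 15 15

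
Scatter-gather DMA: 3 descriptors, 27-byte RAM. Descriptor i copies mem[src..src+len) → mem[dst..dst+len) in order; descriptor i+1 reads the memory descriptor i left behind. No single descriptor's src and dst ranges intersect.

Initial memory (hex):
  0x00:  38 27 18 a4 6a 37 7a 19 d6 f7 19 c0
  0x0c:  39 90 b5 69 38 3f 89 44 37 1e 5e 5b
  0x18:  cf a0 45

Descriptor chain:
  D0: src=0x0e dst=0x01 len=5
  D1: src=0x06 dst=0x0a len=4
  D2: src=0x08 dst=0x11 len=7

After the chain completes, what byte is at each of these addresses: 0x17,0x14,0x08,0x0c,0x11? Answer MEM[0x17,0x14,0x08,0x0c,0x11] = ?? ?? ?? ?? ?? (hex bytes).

MEM[0x17,0x14,0x08,0x0c,0x11] = b5 19 d6 d6 d6

D0: mem[0x01..0x05] <- [b5 69 38 3f 89]
D1: mem[0x0a..0x0d] <- [7a 19 d6 f7]
D2: mem[0x11..0x17] <- [d6 f7 7a 19 d6 f7 b5]
query mem[0x17]=0xb5, mem[0x14]=0x19, mem[0x08]=0xd6, mem[0x0c]=0xd6, mem[0x11]=0xd6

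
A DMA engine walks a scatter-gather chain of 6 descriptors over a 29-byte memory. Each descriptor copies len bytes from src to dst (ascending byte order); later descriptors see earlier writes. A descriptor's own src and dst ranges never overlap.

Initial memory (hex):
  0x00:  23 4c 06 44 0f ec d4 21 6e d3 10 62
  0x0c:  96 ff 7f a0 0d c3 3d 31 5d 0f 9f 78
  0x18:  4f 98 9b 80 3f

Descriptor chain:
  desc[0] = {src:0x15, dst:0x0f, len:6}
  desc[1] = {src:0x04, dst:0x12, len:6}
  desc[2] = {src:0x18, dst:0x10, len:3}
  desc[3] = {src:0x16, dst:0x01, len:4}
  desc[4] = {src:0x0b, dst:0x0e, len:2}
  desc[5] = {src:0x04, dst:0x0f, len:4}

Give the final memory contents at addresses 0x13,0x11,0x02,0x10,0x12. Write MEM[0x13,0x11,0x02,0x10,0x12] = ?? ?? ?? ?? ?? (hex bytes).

#0 dst[0x0f+6] := {0x0f,0x9f,0x78,0x4f,0x98,0x9b}
#1 dst[0x12+6] := {0x0f,0xec,0xd4,0x21,0x6e,0xd3}
#2 dst[0x10+3] := {0x4f,0x98,0x9b}
#3 dst[0x01+4] := {0x6e,0xd3,0x4f,0x98}
#4 dst[0x0e+2] := {0x62,0x96}
#5 dst[0x0f+4] := {0x98,0xec,0xd4,0x21}
query mem[0x13]=0xec, mem[0x11]=0xd4, mem[0x02]=0xd3, mem[0x10]=0xec, mem[0x12]=0x21

MEM[0x13,0x11,0x02,0x10,0x12] = ec d4 d3 ec 21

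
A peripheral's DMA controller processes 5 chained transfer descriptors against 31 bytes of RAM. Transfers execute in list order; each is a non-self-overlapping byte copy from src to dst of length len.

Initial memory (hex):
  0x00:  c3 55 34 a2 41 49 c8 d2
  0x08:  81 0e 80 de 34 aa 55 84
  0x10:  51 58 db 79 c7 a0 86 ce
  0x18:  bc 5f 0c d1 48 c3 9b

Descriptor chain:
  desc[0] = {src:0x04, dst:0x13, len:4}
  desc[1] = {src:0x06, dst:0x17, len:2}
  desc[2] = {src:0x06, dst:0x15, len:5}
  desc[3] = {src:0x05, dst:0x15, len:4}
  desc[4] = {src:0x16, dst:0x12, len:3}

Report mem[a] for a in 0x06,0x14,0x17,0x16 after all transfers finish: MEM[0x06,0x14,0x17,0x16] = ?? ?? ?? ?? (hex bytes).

D0: mem[0x13..0x16] <- [41 49 c8 d2]
D1: mem[0x17..0x18] <- [c8 d2]
D2: mem[0x15..0x19] <- [c8 d2 81 0e 80]
D3: mem[0x15..0x18] <- [49 c8 d2 81]
D4: mem[0x12..0x14] <- [c8 d2 81]
query mem[0x06]=0xc8, mem[0x14]=0x81, mem[0x17]=0xd2, mem[0x16]=0xc8

MEM[0x06,0x14,0x17,0x16] = c8 81 d2 c8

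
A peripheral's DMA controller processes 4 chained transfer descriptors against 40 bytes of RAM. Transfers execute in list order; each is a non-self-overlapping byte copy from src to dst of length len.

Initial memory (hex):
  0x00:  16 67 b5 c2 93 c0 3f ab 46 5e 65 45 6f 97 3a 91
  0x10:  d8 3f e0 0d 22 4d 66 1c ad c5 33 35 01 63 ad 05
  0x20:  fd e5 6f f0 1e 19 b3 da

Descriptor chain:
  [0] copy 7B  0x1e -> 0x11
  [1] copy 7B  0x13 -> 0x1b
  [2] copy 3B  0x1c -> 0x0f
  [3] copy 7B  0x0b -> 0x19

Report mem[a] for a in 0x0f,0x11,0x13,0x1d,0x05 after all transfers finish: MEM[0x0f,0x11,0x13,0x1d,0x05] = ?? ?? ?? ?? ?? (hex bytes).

#0 dst[0x11+7] := {0xad,0x05,0xfd,0xe5,0x6f,0xf0,0x1e}
#1 dst[0x1b+7] := {0xfd,0xe5,0x6f,0xf0,0x1e,0xad,0xc5}
#2 dst[0x0f+3] := {0xe5,0x6f,0xf0}
#3 dst[0x19+7] := {0x45,0x6f,0x97,0x3a,0xe5,0x6f,0xf0}
query mem[0x0f]=0xe5, mem[0x11]=0xf0, mem[0x13]=0xfd, mem[0x1d]=0xe5, mem[0x05]=0xc0

MEM[0x0f,0x11,0x13,0x1d,0x05] = e5 f0 fd e5 c0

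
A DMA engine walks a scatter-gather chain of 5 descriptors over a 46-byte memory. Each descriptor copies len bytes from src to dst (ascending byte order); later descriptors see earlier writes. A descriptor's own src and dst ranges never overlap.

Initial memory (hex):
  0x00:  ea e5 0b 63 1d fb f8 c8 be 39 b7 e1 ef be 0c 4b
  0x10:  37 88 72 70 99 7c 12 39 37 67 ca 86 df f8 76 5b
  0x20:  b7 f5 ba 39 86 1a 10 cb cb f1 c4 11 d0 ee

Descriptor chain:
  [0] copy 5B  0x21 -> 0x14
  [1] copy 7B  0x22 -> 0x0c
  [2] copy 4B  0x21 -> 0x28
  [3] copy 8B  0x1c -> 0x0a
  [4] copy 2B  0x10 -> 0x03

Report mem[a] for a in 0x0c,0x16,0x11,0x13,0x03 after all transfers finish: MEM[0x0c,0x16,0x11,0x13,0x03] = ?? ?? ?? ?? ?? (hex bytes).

MEM[0x0c,0x16,0x11,0x13,0x03] = 76 39 39 70 ba

#0 dst[0x14+5] := {0xf5,0xba,0x39,0x86,0x1a}
#1 dst[0x0c+7] := {0xba,0x39,0x86,0x1a,0x10,0xcb,0xcb}
#2 dst[0x28+4] := {0xf5,0xba,0x39,0x86}
#3 dst[0x0a+8] := {0xdf,0xf8,0x76,0x5b,0xb7,0xf5,0xba,0x39}
#4 dst[0x03+2] := {0xba,0x39}
query mem[0x0c]=0x76, mem[0x16]=0x39, mem[0x11]=0x39, mem[0x13]=0x70, mem[0x03]=0xba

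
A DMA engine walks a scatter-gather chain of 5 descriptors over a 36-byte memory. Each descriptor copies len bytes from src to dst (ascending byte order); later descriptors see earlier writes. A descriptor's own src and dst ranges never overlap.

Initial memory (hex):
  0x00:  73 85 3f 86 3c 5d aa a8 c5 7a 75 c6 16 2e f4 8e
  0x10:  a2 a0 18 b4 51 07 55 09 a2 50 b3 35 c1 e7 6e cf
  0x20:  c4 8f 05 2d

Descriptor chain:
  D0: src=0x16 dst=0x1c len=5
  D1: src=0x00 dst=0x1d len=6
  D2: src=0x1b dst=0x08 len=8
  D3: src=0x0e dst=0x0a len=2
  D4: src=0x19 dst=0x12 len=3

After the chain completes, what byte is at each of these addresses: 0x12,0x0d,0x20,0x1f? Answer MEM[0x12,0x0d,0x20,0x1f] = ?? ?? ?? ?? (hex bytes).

MEM[0x12,0x0d,0x20,0x1f] = 50 86 86 3f

  after D0: wrote 5B at 0x1c = 5509a250b3
  after D1: wrote 6B at 0x1d = 73853f863c5d
  after D2: wrote 8B at 0x08 = 355573853f863c5d
  after D3: wrote 2B at 0x0a = 3c5d
  after D4: wrote 3B at 0x12 = 50b335
query mem[0x12]=0x50, mem[0x0d]=0x86, mem[0x20]=0x86, mem[0x1f]=0x3f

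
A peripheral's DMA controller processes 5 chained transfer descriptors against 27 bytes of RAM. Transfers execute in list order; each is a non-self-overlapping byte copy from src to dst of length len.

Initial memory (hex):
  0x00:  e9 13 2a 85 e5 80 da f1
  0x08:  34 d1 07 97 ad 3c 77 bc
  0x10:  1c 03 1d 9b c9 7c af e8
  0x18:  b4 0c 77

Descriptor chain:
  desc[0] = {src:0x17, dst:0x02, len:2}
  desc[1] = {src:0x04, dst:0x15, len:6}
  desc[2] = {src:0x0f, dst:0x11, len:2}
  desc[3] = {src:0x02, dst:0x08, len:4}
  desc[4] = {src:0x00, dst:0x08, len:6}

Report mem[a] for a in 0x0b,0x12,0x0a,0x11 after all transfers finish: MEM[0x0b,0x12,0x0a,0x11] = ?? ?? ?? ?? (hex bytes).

D0: mem[0x02..0x03] <- [e8 b4]
D1: mem[0x15..0x1a] <- [e5 80 da f1 34 d1]
D2: mem[0x11..0x12] <- [bc 1c]
D3: mem[0x08..0x0b] <- [e8 b4 e5 80]
D4: mem[0x08..0x0d] <- [e9 13 e8 b4 e5 80]
query mem[0x0b]=0xb4, mem[0x12]=0x1c, mem[0x0a]=0xe8, mem[0x11]=0xbc

MEM[0x0b,0x12,0x0a,0x11] = b4 1c e8 bc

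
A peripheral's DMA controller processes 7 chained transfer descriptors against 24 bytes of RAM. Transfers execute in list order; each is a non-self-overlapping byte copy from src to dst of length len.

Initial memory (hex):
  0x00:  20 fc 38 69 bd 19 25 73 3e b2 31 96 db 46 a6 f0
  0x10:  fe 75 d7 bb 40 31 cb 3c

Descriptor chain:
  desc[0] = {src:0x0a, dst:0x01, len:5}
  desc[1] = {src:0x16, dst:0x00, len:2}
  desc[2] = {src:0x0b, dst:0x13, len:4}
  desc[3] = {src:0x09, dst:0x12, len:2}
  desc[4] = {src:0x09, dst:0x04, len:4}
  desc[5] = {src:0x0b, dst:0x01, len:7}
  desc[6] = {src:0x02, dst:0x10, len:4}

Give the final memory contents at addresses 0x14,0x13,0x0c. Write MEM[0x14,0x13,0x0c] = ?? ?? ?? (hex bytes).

D0: mem[0x01..0x05] <- [31 96 db 46 a6]
D1: mem[0x00..0x01] <- [cb 3c]
D2: mem[0x13..0x16] <- [96 db 46 a6]
D3: mem[0x12..0x13] <- [b2 31]
D4: mem[0x04..0x07] <- [b2 31 96 db]
D5: mem[0x01..0x07] <- [96 db 46 a6 f0 fe 75]
D6: mem[0x10..0x13] <- [db 46 a6 f0]
query mem[0x14]=0xdb, mem[0x13]=0xf0, mem[0x0c]=0xdb

MEM[0x14,0x13,0x0c] = db f0 db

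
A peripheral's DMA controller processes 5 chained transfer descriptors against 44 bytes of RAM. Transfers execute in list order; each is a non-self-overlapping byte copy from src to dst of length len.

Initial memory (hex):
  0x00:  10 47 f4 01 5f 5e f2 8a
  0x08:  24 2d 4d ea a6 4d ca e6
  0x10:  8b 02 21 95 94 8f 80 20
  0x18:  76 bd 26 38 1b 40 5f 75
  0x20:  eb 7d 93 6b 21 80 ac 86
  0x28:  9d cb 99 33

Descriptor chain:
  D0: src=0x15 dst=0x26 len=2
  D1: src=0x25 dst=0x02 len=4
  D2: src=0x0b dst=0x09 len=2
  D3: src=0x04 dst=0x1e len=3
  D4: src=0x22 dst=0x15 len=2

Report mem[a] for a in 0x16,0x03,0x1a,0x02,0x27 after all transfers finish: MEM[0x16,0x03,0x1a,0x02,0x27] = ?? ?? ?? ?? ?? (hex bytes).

MEM[0x16,0x03,0x1a,0x02,0x27] = 6b 8f 26 80 80

#0 dst[0x26+2] := {0x8f,0x80}
#1 dst[0x02+4] := {0x80,0x8f,0x80,0x9d}
#2 dst[0x09+2] := {0xea,0xa6}
#3 dst[0x1e+3] := {0x80,0x9d,0xf2}
#4 dst[0x15+2] := {0x93,0x6b}
query mem[0x16]=0x6b, mem[0x03]=0x8f, mem[0x1a]=0x26, mem[0x02]=0x80, mem[0x27]=0x80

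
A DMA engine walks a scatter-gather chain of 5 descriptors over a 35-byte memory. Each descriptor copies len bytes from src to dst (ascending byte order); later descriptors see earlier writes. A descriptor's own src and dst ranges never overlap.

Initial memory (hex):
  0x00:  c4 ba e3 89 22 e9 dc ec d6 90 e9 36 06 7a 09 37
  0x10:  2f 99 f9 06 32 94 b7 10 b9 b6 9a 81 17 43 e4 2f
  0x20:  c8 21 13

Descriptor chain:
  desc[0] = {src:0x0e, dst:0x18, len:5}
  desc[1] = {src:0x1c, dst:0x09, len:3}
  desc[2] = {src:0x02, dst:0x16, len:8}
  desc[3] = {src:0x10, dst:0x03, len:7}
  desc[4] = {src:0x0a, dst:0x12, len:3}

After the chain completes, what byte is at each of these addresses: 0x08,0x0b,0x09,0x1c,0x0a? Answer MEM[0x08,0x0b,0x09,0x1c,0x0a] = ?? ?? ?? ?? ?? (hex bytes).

MEM[0x08,0x0b,0x09,0x1c,0x0a] = 94 e4 e3 d6 43

  after D0: wrote 5B at 0x18 = 09372f99f9
  after D1: wrote 3B at 0x09 = f943e4
  after D2: wrote 8B at 0x16 = e38922e9dcecd6f9
  after D3: wrote 7B at 0x03 = 2f99f9063294e3
  after D4: wrote 3B at 0x12 = 43e406
query mem[0x08]=0x94, mem[0x0b]=0xe4, mem[0x09]=0xe3, mem[0x1c]=0xd6, mem[0x0a]=0x43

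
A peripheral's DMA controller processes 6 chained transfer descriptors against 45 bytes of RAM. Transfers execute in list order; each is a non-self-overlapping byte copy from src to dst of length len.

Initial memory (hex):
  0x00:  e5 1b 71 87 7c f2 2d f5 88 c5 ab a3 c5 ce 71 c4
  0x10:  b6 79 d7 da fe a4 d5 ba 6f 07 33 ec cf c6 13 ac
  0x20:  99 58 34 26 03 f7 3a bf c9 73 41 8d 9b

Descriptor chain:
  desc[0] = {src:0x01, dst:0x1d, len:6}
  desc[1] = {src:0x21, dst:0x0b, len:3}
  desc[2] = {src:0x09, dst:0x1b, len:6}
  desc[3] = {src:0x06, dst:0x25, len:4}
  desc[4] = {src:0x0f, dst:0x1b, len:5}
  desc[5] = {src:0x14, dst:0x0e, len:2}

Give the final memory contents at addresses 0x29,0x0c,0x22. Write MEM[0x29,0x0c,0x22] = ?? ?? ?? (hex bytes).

[0] 0x01->0x1d len=6 : 1b 71 87 7c f2 2d
[1] 0x21->0x0b len=3 : f2 2d 26
[2] 0x09->0x1b len=6 : c5 ab f2 2d 26 71
[3] 0x06->0x25 len=4 : 2d f5 88 c5
[4] 0x0f->0x1b len=5 : c4 b6 79 d7 da
[5] 0x14->0x0e len=2 : fe a4
query mem[0x29]=0x73, mem[0x0c]=0x2d, mem[0x22]=0x2d

MEM[0x29,0x0c,0x22] = 73 2d 2d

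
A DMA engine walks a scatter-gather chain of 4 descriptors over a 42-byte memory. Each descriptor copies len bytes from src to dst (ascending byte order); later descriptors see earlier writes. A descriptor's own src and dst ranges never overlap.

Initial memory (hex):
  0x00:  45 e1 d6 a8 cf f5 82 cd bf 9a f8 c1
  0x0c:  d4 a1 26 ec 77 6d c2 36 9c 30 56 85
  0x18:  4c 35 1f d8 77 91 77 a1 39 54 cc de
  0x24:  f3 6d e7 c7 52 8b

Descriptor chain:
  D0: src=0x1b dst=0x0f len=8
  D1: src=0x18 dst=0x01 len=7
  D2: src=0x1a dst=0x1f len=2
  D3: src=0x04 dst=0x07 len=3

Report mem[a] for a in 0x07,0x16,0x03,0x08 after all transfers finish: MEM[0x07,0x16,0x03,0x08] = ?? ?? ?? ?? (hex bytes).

MEM[0x07,0x16,0x03,0x08] = d8 cc 1f 77

[0] 0x1b->0x0f len=8 : d8 77 91 77 a1 39 54 cc
[1] 0x18->0x01 len=7 : 4c 35 1f d8 77 91 77
[2] 0x1a->0x1f len=2 : 1f d8
[3] 0x04->0x07 len=3 : d8 77 91
query mem[0x07]=0xd8, mem[0x16]=0xcc, mem[0x03]=0x1f, mem[0x08]=0x77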